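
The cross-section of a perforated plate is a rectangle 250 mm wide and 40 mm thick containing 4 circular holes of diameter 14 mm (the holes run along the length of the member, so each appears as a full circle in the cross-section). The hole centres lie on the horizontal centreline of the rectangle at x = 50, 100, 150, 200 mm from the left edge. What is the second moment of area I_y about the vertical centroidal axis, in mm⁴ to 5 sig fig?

I_y ≈ 5.0152 × 10⁷ mm⁴

Decompose the section into non-overlapping parts with the origin at the bottom-left of its bounding rectangle.
Plate: 250 × 40, A = 10 000 mm², x = 125 mm, Ī = 52 083 333 mm⁴.
Hole 1 (subtracted): ⌀14, A = 153.938 mm², x = 50 mm, Ī = 1885.741 mm⁴.
Hole 2 (subtracted): ⌀14, A = 153.938 mm², x = 100 mm, Ī = 1885.741 mm⁴.
Hole 3 (subtracted): ⌀14, A = 153.938 mm², x = 150 mm, Ī = 1885.741 mm⁴.
Hole 4 (subtracted): ⌀14, A = 153.938 mm², x = 200 mm, Ī = 1885.741 mm⁴.
By symmetry the centroid is at mid-width, x̄ = 125 mm.
Transfer each piece to the vertical centroidal axis using Ī + A·d² with d = x − 125:
  plate: d = 0 mm → contributes +52 083 333 mm⁴
  hole 1: d = -75 mm → contributes −867787.2 mm⁴
  hole 2: d = -25 mm → contributes −98097.02 mm⁴
  hole 3: d = 25 mm → contributes −98097.02 mm⁴
  hole 4: d = 75 mm → contributes −867787.2 mm⁴
Total I = 50 151 565 mm⁴.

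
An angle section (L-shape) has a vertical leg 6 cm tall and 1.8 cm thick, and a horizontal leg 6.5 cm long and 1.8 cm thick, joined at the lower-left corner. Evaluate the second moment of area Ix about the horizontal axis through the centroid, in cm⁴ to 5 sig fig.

Ix ≈ 55.605 cm⁴

Treat the section as a set of non-overlapping primitives; coordinates are from the bounding-box lower-left.
Vertical leg: 1.8 × 6, A = 10.8 cm², y = 3 cm, Ī = 32.4 cm⁴.
Horizontal leg (remainder): 4.7 × 1.8, A = 8.46 cm², y = 0.9 cm, Ī = 2.2842 cm⁴.
Centroid: ȳ = ΣA·y / ΣA = 2.07757 cm.
Transfer each piece to the horizontal axis through the centroid using Ī + A·d² with d = y − 2.07757:
  vertical leg: d = 0.9224299 cm → contributes +41.58947 cm⁴
  horizontal leg (remainder): d = -1.17757 cm → contributes +14.01544 cm⁴
Total I = 55.60491 cm⁴.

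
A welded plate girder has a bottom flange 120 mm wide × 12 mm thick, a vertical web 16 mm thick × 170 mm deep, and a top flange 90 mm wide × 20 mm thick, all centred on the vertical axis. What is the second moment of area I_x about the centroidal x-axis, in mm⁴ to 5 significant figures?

I_x ≈ 3.4530 × 10⁷ mm⁴

Decompose the section into non-overlapping parts with the origin at the bottom-left of its bounding rectangle.
Bottom plate: 120 × 12, A = 1 440 mm², y = 6 mm, Ī = 17 280 mm⁴.
Web plate: 16 × 170, A = 2 720 mm², y = 97 mm, Ī = 6 550 667 mm⁴.
Top plate: 90 × 20, A = 1 800 mm², y = 192 mm, Ī = 60 000 mm⁴.
Centroid: ȳ = ΣA·y / ΣA = 103.7047 mm.
Transfer each piece to the centroidal x-axis using Ī + A·d² with d = y − 103.7047:
  bottom plate: d = -97.7047 mm → contributes +13 763 820 mm⁴
  web plate: d = -6.704698 mm → contributes +6 672 939 mm⁴
  top plate: d = 88.2953 mm → contributes +14 092 909 mm⁴
Total I = 34 529 667 mm⁴.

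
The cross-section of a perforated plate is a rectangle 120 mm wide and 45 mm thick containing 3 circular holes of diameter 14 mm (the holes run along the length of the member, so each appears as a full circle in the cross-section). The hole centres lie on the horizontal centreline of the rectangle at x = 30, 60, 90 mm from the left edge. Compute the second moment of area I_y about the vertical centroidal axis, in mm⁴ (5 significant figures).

Break the section into simple shapes (no overlaps), measuring from the bottom-left corner of the bounding box.
Plate: 120 × 45, A = 5 400 mm², x = 60 mm, Ī = 6 480 000 mm⁴.
Hole 1 (subtracted): ⌀14, A = 153.938 mm², x = 30 mm, Ī = 1885.741 mm⁴.
Hole 2 (subtracted): ⌀14, A = 153.938 mm², x = 60 mm, Ī = 1885.741 mm⁴.
Hole 3 (subtracted): ⌀14, A = 153.938 mm², x = 90 mm, Ī = 1885.741 mm⁴.
By symmetry the centroid is at mid-width, x̄ = 60 mm.
Transfer each piece to the vertical centroidal axis using Ī + A·d² with d = x − 60:
  plate: d = 0 mm → contributes +6 480 000 mm⁴
  hole 1: d = -30 mm → contributes −140 430 mm⁴
  hole 2: d = 0 mm → contributes −1885.741 mm⁴
  hole 3: d = 30 mm → contributes −140 430 mm⁴
Total I = 6 197 254 mm⁴.

I_y ≈ 6.1973 × 10⁶ mm⁴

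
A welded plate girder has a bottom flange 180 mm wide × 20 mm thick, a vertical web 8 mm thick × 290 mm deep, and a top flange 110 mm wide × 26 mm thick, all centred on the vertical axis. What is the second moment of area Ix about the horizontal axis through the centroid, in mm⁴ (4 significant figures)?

Decompose the section into non-overlapping parts with the origin at the bottom-left of its bounding rectangle.
Bottom plate: 180 × 20, A = 3 600 mm², y = 10 mm, Ī = 120 000 mm⁴.
Web plate: 8 × 290, A = 2 320 mm², y = 165 mm, Ī = 16 259 333 mm⁴.
Top plate: 110 × 26, A = 2 860 mm², y = 323 mm, Ī = 161 113 mm⁴.
Centroid: ȳ = ΣA·y / ΣA = 152.913 mm.
Transfer each piece to the horizontal axis through the centroid using Ī + A·d² with d = y − 152.913:
  bottom plate: d = -142.913 mm → contributes +73 647 304 mm⁴
  web plate: d = 12.0866 mm → contributes +16 598 250 mm⁴
  top plate: d = 170.087 mm → contributes +82 899 306 mm⁴
Total I = 173 144 861 mm⁴.

Ix ≈ 1.731 × 10⁸ mm⁴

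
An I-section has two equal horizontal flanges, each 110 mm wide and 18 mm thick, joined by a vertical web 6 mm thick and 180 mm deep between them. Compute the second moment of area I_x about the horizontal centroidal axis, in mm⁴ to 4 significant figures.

Break the section into simple shapes (no overlaps), measuring from the bottom-left corner of the bounding box.
Bottom flange: 110 × 18, A = 1 980 mm², y = 9 mm, Ī = 53 460 mm⁴.
Web: 6 × 180, A = 1 080 mm², y = 108 mm, Ī = 2 916 000 mm⁴.
Top flange: 110 × 18, A = 1 980 mm², y = 207 mm, Ī = 53 460 mm⁴.
By symmetry the centroid is at mid-height, ȳ = 108 mm.
Transfer each piece to the horizontal centroidal axis using Ī + A·d² with d = y − 108:
  bottom flange: d = -99 mm → contributes +19 459 440 mm⁴
  web: d = 0 mm → contributes +2 916 000 mm⁴
  top flange: d = 99 mm → contributes +19 459 440 mm⁴
Total I = 41 834 880 mm⁴.

I_x ≈ 4.183 × 10⁷ mm⁴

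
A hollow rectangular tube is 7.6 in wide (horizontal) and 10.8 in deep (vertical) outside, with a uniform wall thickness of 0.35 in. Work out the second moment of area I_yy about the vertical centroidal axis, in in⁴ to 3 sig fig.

Split into non-overlapping primitives; take the origin at the lower-left of the bounding box.
Outer rectangle: 7.6 × 10.8, A = 82.08 in², x = 3.8 in, Ī = 395.08 in⁴.
Inner void (subtracted): 6.9 × 10.1, A = 69.69 in², x = 3.8 in, Ī = 276.5 in⁴.
By symmetry the centroid is at mid-width, x̄ = 3.8 in.
All pieces are centred on the vertical centroidal axis, so I = ΣĪ (holes subtracted) = 118.58 in⁴.

I_yy ≈ 119 in⁴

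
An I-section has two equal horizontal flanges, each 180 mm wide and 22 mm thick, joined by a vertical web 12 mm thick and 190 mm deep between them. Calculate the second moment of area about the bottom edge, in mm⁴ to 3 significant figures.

I_base ≈ 2.36 × 10⁸ mm⁴

Break the section into simple shapes (no overlaps), measuring from the bottom-left corner of the bounding box.
Bottom flange: 180 × 22, A = 3 960 mm², y = 11 mm, Ī = 159 720 mm⁴.
Web: 12 × 190, A = 2 280 mm², y = 117 mm, Ī = 6 859 000 mm⁴.
Top flange: 180 × 22, A = 3 960 mm², y = 223 mm, Ī = 159 720 mm⁴.
Transfer each piece to the bottom edge using Ī + A·d² with d = y − 0:
  bottom flange: d = 11 mm → contributes +638 880 mm⁴
  web: d = 117 mm → contributes +38 069 920 mm⁴
  top flange: d = 223 mm → contributes +197 086 560 mm⁴
Total I = 235 795 360 mm⁴.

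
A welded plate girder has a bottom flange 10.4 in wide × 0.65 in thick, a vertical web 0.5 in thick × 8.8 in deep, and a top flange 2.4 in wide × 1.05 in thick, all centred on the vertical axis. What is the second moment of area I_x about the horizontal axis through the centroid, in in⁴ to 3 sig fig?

Break the section into simple shapes (no overlaps), measuring from the bottom-left corner of the bounding box.
Bottom plate: 10.4 × 0.65, A = 6.76 in², y = 0.325 in, Ī = 0.23801 in⁴.
Web plate: 0.5 × 8.8, A = 4.4 in², y = 5.05 in, Ī = 28.395 in⁴.
Top plate: 2.4 × 1.05, A = 2.52 in², y = 9.975 in, Ī = 0.23153 in⁴.
Centroid: ȳ = ΣA·y / ΣA = 3.6224 in.
Transfer each piece to the horizontal axis through the centroid using Ī + A·d² with d = y − 3.6224:
  bottom plate: d = -3.2974 in → contributes +73.737 in⁴
  web plate: d = 1.4276 in → contributes +37.362 in⁴
  top plate: d = 6.3526 in → contributes +101.93 in⁴
Total I = 213.03 in⁴.

I_x ≈ 213 in⁴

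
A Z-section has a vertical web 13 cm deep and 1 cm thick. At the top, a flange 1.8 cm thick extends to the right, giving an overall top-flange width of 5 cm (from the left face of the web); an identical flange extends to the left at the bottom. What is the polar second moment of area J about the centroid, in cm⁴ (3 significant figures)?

J ≈ 749 cm⁴

Split into non-overlapping primitives; take the origin at the lower-left of the bounding box.
Web: 1 × 13, A = 13 cm², y = 6.5 cm, Ī = 183.08 cm⁴.
Top flange (beyond web): 4 × 1.8, A = 7.2 cm², y = 12.1 cm, Ī = 1.944 cm⁴.
Bottom flange (beyond web): 4 × 1.8, A = 7.2 cm², y = 0.9 cm, Ī = 1.944 cm⁴.
Centroid: ȳ = ΣA·y / ΣA = 6.5 cm.
Transfer each piece to the centroidal x-axis using Ī + A·d² with d = y − 6.5:
  web: d = 0 cm → contributes +183.08 cm⁴
  top flange (beyond web): d = 5.6 cm → contributes +227.74 cm⁴
  bottom flange (beyond web): d = -5.6 cm → contributes +227.74 cm⁴
Total I = 638.56 cm⁴.
For the y-axis: x̄ = 4.5 cm.
Repeating about the centroidal y-axis gives I_y = 110.28 cm⁴.
Polar second moment: J = I_x + I_y = 748.84 cm⁴.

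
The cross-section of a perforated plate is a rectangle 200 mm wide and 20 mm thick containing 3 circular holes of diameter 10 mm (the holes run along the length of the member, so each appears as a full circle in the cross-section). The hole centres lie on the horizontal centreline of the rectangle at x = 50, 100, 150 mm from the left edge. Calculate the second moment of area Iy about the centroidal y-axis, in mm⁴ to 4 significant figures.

Break the section into simple shapes (no overlaps), measuring from the bottom-left corner of the bounding box.
Plate: 200 × 20, A = 4 000 mm², x = 100 mm, Ī = 13 333 333 mm⁴.
Hole 1 (subtracted): ⌀10, A = 78.5398 mm², x = 50 mm, Ī = 490.874 mm⁴.
Hole 2 (subtracted): ⌀10, A = 78.5398 mm², x = 100 mm, Ī = 490.874 mm⁴.
Hole 3 (subtracted): ⌀10, A = 78.5398 mm², x = 150 mm, Ī = 490.874 mm⁴.
By symmetry the centroid is at mid-width, x̄ = 100 mm.
Transfer each piece to the centroidal y-axis using Ī + A·d² with d = x − 100:
  plate: d = 0 mm → contributes +13 333 333 mm⁴
  hole 1: d = -50 mm → contributes −196 840 mm⁴
  hole 2: d = 0 mm → contributes −490.874 mm⁴
  hole 3: d = 50 mm → contributes −196 840 mm⁴
Total I = 12 939 162 mm⁴.

Iy ≈ 1.294 × 10⁷ mm⁴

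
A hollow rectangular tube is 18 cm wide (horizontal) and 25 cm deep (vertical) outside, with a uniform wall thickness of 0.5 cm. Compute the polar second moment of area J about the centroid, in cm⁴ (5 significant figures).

Treat the section as a set of non-overlapping primitives; coordinates are from the bounding-box lower-left.
Outer rectangle: 18 × 25, A = 450 cm², y = 12.5 cm, Ī = 23437.5 cm⁴.
Inner void (subtracted): 17 × 24, A = 408 cm², y = 12.5 cm, Ī = 19 584 cm⁴.
By symmetry the centroid is at mid-height, ȳ = 12.5 cm.
All pieces are centred on the centroidal x-axis, so I = ΣĪ (holes subtracted) = 3853.5 cm⁴.
Repeating about the centroidal y-axis gives I_y = 2 324 cm⁴.
Polar second moment: J = I_x + I_y = 6177.5 cm⁴.

J ≈ 6177.5 cm⁴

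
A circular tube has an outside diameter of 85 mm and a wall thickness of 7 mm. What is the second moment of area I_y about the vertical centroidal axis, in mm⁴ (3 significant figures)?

I_y ≈ 1.31 × 10⁶ mm⁴

Treat the section as a set of non-overlapping primitives; coordinates are from the bounding-box lower-left.
Outer circle: ⌀85, A = 5674.5 mm², x = 42.5 mm, Ī = 2 562 392 mm⁴.
Bore (subtracted): ⌀71, A = 3959.2 mm², x = 42.5 mm, Ī = 1 247 393 mm⁴.
By symmetry the centroid is at mid-width, x̄ = 42.5 mm.
All pieces are centred on the vertical centroidal axis, so I = ΣĪ (holes subtracted) = 1 314 999 mm⁴.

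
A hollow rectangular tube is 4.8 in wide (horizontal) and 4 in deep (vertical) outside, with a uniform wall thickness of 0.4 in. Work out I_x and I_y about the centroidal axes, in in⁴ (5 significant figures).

Split into non-overlapping primitives; take the origin at the lower-left of the bounding box.
Outer rectangle: 4.8 × 4, A = 19.2 in², y = 2 in, Ī = 25.6 in⁴.
Inner void (subtracted): 4 × 3.2, A = 12.8 in², y = 2 in, Ī = 10.92267 in⁴.
By symmetry the centroid is at mid-height, ȳ = 2 in.
All pieces are centred on the centroidal x-axis, so I = ΣĪ (holes subtracted) = 14.67733 in⁴.
Repeating about the centroidal y-axis gives I_y = 19.79733 in⁴.

I_x ≈ 14.677 in⁴, I_y ≈ 19.797 in⁴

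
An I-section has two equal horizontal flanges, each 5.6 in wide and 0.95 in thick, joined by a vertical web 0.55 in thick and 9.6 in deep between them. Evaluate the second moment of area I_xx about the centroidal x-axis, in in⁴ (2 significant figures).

Split into non-overlapping primitives; take the origin at the lower-left of the bounding box.
Bottom flange: 5.6 × 0.95, A = 5.32 in², y = 0.475 in, Ī = 0.4001 in⁴.
Web: 0.55 × 9.6, A = 5.28 in², y = 5.75 in, Ī = 40.55 in⁴.
Top flange: 5.6 × 0.95, A = 5.32 in², y = 11.03 in, Ī = 0.4001 in⁴.
By symmetry the centroid is at mid-height, ȳ = 5.75 in.
Transfer each piece to the centroidal x-axis using Ī + A·d² with d = y − 5.75:
  bottom flange: d = -5.275 in → contributes +148.4 in⁴
  web: d = 0 in → contributes +40.55 in⁴
  top flange: d = 5.275 in → contributes +148.4 in⁴
Total I = 337.4 in⁴.

I_xx ≈ 340 in⁴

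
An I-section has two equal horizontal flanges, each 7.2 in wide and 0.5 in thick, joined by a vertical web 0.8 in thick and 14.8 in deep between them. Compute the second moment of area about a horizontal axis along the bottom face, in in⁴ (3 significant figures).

Split into non-overlapping primitives; take the origin at the lower-left of the bounding box.
Bottom flange: 7.2 × 0.5, A = 3.6 in², y = 0.25 in, Ī = 0.075 in⁴.
Web: 0.8 × 14.8, A = 11.84 in², y = 7.9 in, Ī = 216.12 in⁴.
Top flange: 7.2 × 0.5, A = 3.6 in², y = 15.55 in, Ī = 0.075 in⁴.
Transfer each piece to a horizontal axis along the bottom face using Ī + A·d² with d = y − 0:
  bottom flange: d = 0.25 in → contributes +0.3 in⁴
  web: d = 7.9 in → contributes +955.05 in⁴
  top flange: d = 15.55 in → contributes +870.56 in⁴
Total I = 1825.9 in⁴.

I_base ≈ 1830 in⁴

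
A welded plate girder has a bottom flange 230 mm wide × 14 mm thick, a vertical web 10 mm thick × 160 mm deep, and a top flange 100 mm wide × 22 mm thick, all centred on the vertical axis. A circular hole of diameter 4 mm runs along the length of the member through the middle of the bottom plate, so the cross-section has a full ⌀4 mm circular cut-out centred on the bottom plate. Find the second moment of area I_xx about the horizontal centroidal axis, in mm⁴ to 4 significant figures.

Decompose the section into non-overlapping parts with the origin at the bottom-left of its bounding rectangle.
Bottom plate: 230 × 14, A = 3 220 mm², y = 7 mm, Ī = 52593.3 mm⁴.
Web plate: 10 × 160, A = 1 600 mm², y = 94 mm, Ī = 3 413 333 mm⁴.
Top plate: 100 × 22, A = 2 200 mm², y = 185 mm, Ī = 88733.3 mm⁴.
Hole (subtracted): ⌀4, A = 12.5664 mm², y = 7 mm, Ī = 12.5664 mm⁴.
Centroid: ȳ = ΣA·y / ΣA = 82.7481 mm.
Transfer each piece to the horizontal centroidal axis using Ī + A·d² with d = y − 82.7481:
  bottom plate: d = -75.7481 mm → contributes +18 528 243 mm⁴
  web plate: d = 11.2519 mm → contributes +3 615 901 mm⁴
  top plate: d = 102.252 mm → contributes +23 090 712 mm⁴
  hole: d = -75.7481 mm → contributes −72115.6 mm⁴
Total I = 45 162 740 mm⁴.

I_xx ≈ 4.516 × 10⁷ mm⁴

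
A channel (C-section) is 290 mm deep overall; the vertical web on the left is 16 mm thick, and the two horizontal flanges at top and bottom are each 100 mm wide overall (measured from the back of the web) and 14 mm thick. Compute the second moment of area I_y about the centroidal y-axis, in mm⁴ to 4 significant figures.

Break the section into simple shapes (no overlaps), measuring from the bottom-left corner of the bounding box.
Web: 16 × 290, A = 4 640 mm², x = 8 mm, Ī = 98986.7 mm⁴.
Top flange (beyond web): 84 × 14, A = 1 176 mm², x = 58 mm, Ī = 691 488 mm⁴.
Bottom flange (beyond web): 84 × 14, A = 1 176 mm², x = 58 mm, Ī = 691 488 mm⁴.
Centroid: x̄ = ΣA·x / ΣA = 24.8192 mm.
Transfer each piece to the centroidal y-axis using Ī + A·d² with d = x − 24.8192:
  web: d = -16.8192 mm → contributes +1 411 579 mm⁴
  top flange (beyond web): d = 33.1808 mm → contributes +1 986 222 mm⁴
  bottom flange (beyond web): d = 33.1808 mm → contributes +1 986 222 mm⁴
Total I = 5 384 022 mm⁴.

I_y ≈ 5.384 × 10⁶ mm⁴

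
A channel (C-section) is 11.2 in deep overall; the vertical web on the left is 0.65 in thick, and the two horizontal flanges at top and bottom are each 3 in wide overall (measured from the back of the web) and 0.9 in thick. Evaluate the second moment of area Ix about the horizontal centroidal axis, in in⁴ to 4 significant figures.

Treat the section as a set of non-overlapping primitives; coordinates are from the bounding-box lower-left.
Web: 0.65 × 11.2, A = 7.28 in², y = 5.6 in, Ī = 76.1003 in⁴.
Top flange (beyond web): 2.35 × 0.9, A = 2.115 in², y = 10.75 in, Ī = 0.142763 in⁴.
Bottom flange (beyond web): 2.35 × 0.9, A = 2.115 in², y = 0.45 in, Ī = 0.142763 in⁴.
By symmetry the centroid is at mid-height, ȳ = 5.6 in.
Transfer each piece to the horizontal centroidal axis using Ī + A·d² with d = y − 5.6:
  web: d = 0 in → contributes +76.1003 in⁴
  top flange (beyond web): d = 5.15 in → contributes +56.2379 in⁴
  bottom flange (beyond web): d = -5.15 in → contributes +56.2379 in⁴
Total I = 188.576 in⁴.

Ix ≈ 188.6 in⁴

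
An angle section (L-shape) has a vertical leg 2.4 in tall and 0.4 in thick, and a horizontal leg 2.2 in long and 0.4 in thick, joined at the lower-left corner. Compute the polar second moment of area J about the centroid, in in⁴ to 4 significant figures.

Decompose the section into non-overlapping parts with the origin at the bottom-left of its bounding rectangle.
Vertical leg: 0.4 × 2.4, A = 0.96 in², y = 1.2 in, Ī = 0.4608 in⁴.
Horizontal leg (remainder): 1.8 × 0.4, A = 0.72 in², y = 0.2 in, Ī = 0.0096 in⁴.
Centroid: ȳ = ΣA·y / ΣA = 0.771429 in.
Transfer each piece to the centroidal x-axis using Ī + A·d² with d = y − 0.771429:
  vertical leg: d = 0.428571 in → contributes +0.637127 in⁴
  horizontal leg (remainder): d = -0.571429 in → contributes +0.244702 in⁴
Total I = 0.881829 in⁴.
For the y-axis: x̄ = 0.671429 in.
Repeating about the centroidal y-axis gives I_y = 0.705029 in⁴.
Polar second moment: J = I_x + I_y = 1.58686 in⁴.

J ≈ 1.587 in⁴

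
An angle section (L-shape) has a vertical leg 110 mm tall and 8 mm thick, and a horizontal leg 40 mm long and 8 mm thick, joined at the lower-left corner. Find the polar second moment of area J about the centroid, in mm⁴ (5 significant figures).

Decompose the section into non-overlapping parts with the origin at the bottom-left of its bounding rectangle.
Vertical leg: 8 × 110, A = 880 mm², y = 55 mm, Ī = 887333.3 mm⁴.
Horizontal leg (remainder): 32 × 8, A = 256 mm², y = 4 mm, Ī = 1365.333 mm⁴.
Centroid: ȳ = ΣA·y / ΣA = 43.50704 mm.
Transfer each piece to the centroidal x-axis using Ī + A·d² with d = y − 43.50704:
  vertical leg: d = 11.49296 mm → contributes +1 003 571 mm⁴
  horizontal leg (remainder): d = -39.50704 mm → contributes +400931.8 mm⁴
Total I = 1 404 503 mm⁴.
For the y-axis: x̄ = 8.507042 mm.
Repeating about the centroidal y-axis gives I_y = 105862.6 mm⁴.
Polar second moment: J = I_x + I_y = 1 510 365 mm⁴.

J ≈ 1.5104 × 10⁶ mm⁴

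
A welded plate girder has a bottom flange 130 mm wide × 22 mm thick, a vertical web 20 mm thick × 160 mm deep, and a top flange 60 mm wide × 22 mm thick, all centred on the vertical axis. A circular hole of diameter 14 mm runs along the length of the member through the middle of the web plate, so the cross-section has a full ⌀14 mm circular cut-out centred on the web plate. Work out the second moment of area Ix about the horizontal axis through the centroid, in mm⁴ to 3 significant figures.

Treat the section as a set of non-overlapping primitives; coordinates are from the bounding-box lower-left.
Bottom plate: 130 × 22, A = 2 860 mm², y = 11 mm, Ī = 115 353 mm⁴.
Web plate: 20 × 160, A = 3 200 mm², y = 102 mm, Ī = 6 826 667 mm⁴.
Top plate: 60 × 22, A = 1 320 mm², y = 193 mm, Ī = 53 240 mm⁴.
Hole (subtracted): ⌀14, A = 153.94 mm², y = 102 mm, Ī = 1885.7 mm⁴.
Centroid: ȳ = ΣA·y / ΣA = 82.606 mm.
Transfer each piece to the horizontal axis through the centroid using Ī + A·d² with d = y − 82.606:
  bottom plate: d = -71.606 mm → contributes +14 779 900 mm⁴
  web plate: d = 19.394 mm → contributes +8 030 235 mm⁴
  top plate: d = 110.39 mm → contributes +16 139 772 mm⁴
  hole: d = 19.394 mm → contributes −59 784 mm⁴
Total I = 38 890 123 mm⁴.

Ix ≈ 3.89 × 10⁷ mm⁴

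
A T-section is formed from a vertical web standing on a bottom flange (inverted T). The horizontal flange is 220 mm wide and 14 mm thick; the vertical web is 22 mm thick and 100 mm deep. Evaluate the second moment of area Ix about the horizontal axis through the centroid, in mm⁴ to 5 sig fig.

Ix ≈ 6.0532 × 10⁶ mm⁴

Split into non-overlapping primitives; take the origin at the lower-left of the bounding box.
Flange: 220 × 14, A = 3 080 mm², y = 7 mm, Ī = 50306.67 mm⁴.
Web: 22 × 100, A = 2 200 mm², y = 64 mm, Ī = 1 833 333 mm⁴.
Centroid: ȳ = ΣA·y / ΣA = 30.75 mm.
Transfer each piece to the horizontal axis through the centroid using Ī + A·d² with d = y − 30.75:
  flange: d = -23.75 mm → contributes +1 787 619 mm⁴
  web: d = 33.25 mm → contributes +4 265 571 mm⁴
Total I = 6 053 190 mm⁴.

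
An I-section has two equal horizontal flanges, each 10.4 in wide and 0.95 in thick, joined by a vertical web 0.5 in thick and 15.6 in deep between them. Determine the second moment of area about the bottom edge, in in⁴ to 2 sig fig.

Split into non-overlapping primitives; take the origin at the lower-left of the bounding box.
Bottom flange: 10.4 × 0.95, A = 9.88 in², y = 0.475 in, Ī = 0.7431 in⁴.
Web: 0.5 × 15.6, A = 7.8 in², y = 8.75 in, Ī = 158.2 in⁴.
Top flange: 10.4 × 0.95, A = 9.88 in², y = 17.03 in, Ī = 0.7431 in⁴.
Transfer each piece to the base of the section using Ī + A·d² with d = y − 0:
  bottom flange: d = 0.475 in → contributes +2.972 in⁴
  web: d = 8.75 in → contributes +755.4 in⁴
  top flange: d = 17.03 in → contributes +2 864 in⁴
Total I = 3 623 in⁴.

I_base ≈ 3600 in⁴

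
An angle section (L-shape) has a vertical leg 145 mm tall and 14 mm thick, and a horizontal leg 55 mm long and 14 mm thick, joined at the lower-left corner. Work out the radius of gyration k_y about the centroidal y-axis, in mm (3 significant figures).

Decompose the section into non-overlapping parts with the origin at the bottom-left of its bounding rectangle.
Vertical leg: 14 × 145, A = 2 030 mm², x = 7 mm, Ī = 33 157 mm⁴.
Horizontal leg (remainder): 41 × 14, A = 574 mm², x = 34.5 mm, Ī = 80 408 mm⁴.
Centroid: x̄ = ΣA·x / ΣA = 13.062 mm.
Transfer each piece to the centroidal y-axis using Ī + A·d² with d = x − 13.062:
  vertical leg: d = -6.0618 mm → contributes +107 751 mm⁴
  horizontal leg (remainder): d = 21.438 mm → contributes +344 215 mm⁴
Total I = 451 966 mm⁴.
Radius of gyration: k = √(I/A) = √(451 966 / 2 604) = 13.174 mm.

k_y ≈ 13.2 mm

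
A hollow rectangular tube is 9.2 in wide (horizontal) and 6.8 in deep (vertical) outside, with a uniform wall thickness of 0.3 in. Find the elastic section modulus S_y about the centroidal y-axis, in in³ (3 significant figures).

S_y ≈ 24.5 in³

Split into non-overlapping primitives; take the origin at the lower-left of the bounding box.
Outer rectangle: 9.2 × 6.8, A = 62.56 in², x = 4.6 in, Ī = 441.26 in⁴.
Inner void (subtracted): 8.6 × 6.2, A = 53.32 in², x = 4.6 in, Ī = 328.63 in⁴.
By symmetry the centroid is at mid-width, x̄ = 4.6 in.
All pieces are centred on the centroidal y-axis, so I = ΣĪ (holes subtracted) = 112.63 in⁴.
Extreme fibre distance c = 4.6 in; S = I/c = 24.484 in³.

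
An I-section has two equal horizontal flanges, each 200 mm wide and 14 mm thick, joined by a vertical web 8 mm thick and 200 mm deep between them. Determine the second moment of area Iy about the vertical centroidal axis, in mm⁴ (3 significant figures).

Iy ≈ 1.87 × 10⁷ mm⁴

Decompose the section into non-overlapping parts with the origin at the bottom-left of its bounding rectangle.
Bottom flange: 200 × 14, A = 2 800 mm², x = 100 mm, Ī = 9 333 333 mm⁴.
Web: 8 × 200, A = 1 600 mm², x = 100 mm, Ī = 8533.3 mm⁴.
Top flange: 200 × 14, A = 2 800 mm², x = 100 mm, Ī = 9 333 333 mm⁴.
By symmetry the centroid is at mid-width, x̄ = 100 mm.
All pieces are centred on the vertical centroidal axis, so I = ΣĪ = 18 675 200 mm⁴.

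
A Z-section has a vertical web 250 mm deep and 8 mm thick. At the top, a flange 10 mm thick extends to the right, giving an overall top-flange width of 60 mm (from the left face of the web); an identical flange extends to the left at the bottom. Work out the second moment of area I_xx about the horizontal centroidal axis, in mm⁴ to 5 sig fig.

I_xx ≈ 2.5401 × 10⁷ mm⁴

Break the section into simple shapes (no overlaps), measuring from the bottom-left corner of the bounding box.
Web: 8 × 250, A = 2 000 mm², y = 125 mm, Ī = 10 416 667 mm⁴.
Top flange (beyond web): 52 × 10, A = 520 mm², y = 245 mm, Ī = 4333.333 mm⁴.
Bottom flange (beyond web): 52 × 10, A = 520 mm², y = 5 mm, Ī = 4333.333 mm⁴.
Centroid: ȳ = ΣA·y / ΣA = 125 mm.
Transfer each piece to the horizontal centroidal axis using Ī + A·d² with d = y − 125:
  web: d = 0 mm → contributes +10 416 667 mm⁴
  top flange (beyond web): d = 120 mm → contributes +7 492 333 mm⁴
  bottom flange (beyond web): d = -120 mm → contributes +7 492 333 mm⁴
Total I = 25 401 333 mm⁴.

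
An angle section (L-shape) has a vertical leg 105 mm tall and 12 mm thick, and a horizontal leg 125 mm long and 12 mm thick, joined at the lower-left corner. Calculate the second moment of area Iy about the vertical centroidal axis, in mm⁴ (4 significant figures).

Iy ≈ 4.009 × 10⁶ mm⁴

Break the section into simple shapes (no overlaps), measuring from the bottom-left corner of the bounding box.
Vertical leg: 12 × 105, A = 1 260 mm², x = 6 mm, Ī = 15 120 mm⁴.
Horizontal leg (remainder): 113 × 12, A = 1 356 mm², x = 68.5 mm, Ī = 1 442 897 mm⁴.
Centroid: x̄ = ΣA·x / ΣA = 38.3968 mm.
Transfer each piece to the vertical centroidal axis using Ī + A·d² with d = x − 38.3968:
  vertical leg: d = -32.3968 mm → contributes +1 337 555 mm⁴
  horizontal leg (remainder): d = 30.1032 mm → contributes +2 671 709 mm⁴
Total I = 4 009 264 mm⁴.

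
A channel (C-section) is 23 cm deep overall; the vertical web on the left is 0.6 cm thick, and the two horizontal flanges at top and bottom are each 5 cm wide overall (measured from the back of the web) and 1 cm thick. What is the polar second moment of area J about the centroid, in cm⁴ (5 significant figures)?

J ≈ 1722.1 cm⁴

Split into non-overlapping primitives; take the origin at the lower-left of the bounding box.
Web: 0.6 × 23, A = 13.8 cm², y = 11.5 cm, Ī = 608.35 cm⁴.
Top flange (beyond web): 4.4 × 1, A = 4.4 cm², y = 22.5 cm, Ī = 0.3666667 cm⁴.
Bottom flange (beyond web): 4.4 × 1, A = 4.4 cm², y = 0.5 cm, Ī = 0.3666667 cm⁴.
By symmetry the centroid is at mid-height, ȳ = 11.5 cm.
Transfer each piece to the centroidal x-axis using Ī + A·d² with d = y − 11.5:
  web: d = 0 cm → contributes +608.35 cm⁴
  top flange (beyond web): d = 11 cm → contributes +532.7667 cm⁴
  bottom flange (beyond web): d = -11 cm → contributes +532.7667 cm⁴
Total I = 1673.883 cm⁴.
For the y-axis: x̄ = 1.273451 cm.
Repeating about the centroidal y-axis gives I_y = 48.1954 cm⁴.
Polar second moment: J = I_x + I_y = 1722.079 cm⁴.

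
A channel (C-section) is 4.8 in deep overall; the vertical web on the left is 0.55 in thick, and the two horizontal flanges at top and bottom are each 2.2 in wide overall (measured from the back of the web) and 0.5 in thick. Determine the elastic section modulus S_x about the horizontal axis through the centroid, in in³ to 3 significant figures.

S_x ≈ 5.30 in³

Split into non-overlapping primitives; take the origin at the lower-left of the bounding box.
Web: 0.55 × 4.8, A = 2.64 in², y = 2.4 in, Ī = 5.0688 in⁴.
Top flange (beyond web): 1.65 × 0.5, A = 0.825 in², y = 4.55 in, Ī = 0.017188 in⁴.
Bottom flange (beyond web): 1.65 × 0.5, A = 0.825 in², y = 0.25 in, Ī = 0.017188 in⁴.
By symmetry the centroid is at mid-height, ȳ = 2.4 in.
Transfer each piece to the horizontal axis through the centroid using Ī + A·d² with d = y − 2.4:
  web: d = 0 in → contributes +5.0688 in⁴
  top flange (beyond web): d = 2.15 in → contributes +3.8308 in⁴
  bottom flange (beyond web): d = -2.15 in → contributes +3.8308 in⁴
Total I = 12.73 in⁴.
Extreme fibre distance c = 2.4 in; S = I/c = 5.3043 in³.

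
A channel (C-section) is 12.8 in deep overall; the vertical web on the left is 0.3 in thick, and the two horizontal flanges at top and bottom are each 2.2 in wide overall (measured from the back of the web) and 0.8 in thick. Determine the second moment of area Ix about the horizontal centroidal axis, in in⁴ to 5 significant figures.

Break the section into simple shapes (no overlaps), measuring from the bottom-left corner of the bounding box.
Web: 0.3 × 12.8, A = 3.84 in², y = 6.4 in, Ī = 52.4288 in⁴.
Top flange (beyond web): 1.9 × 0.8, A = 1.52 in², y = 12.4 in, Ī = 0.08106667 in⁴.
Bottom flange (beyond web): 1.9 × 0.8, A = 1.52 in², y = 0.4 in, Ī = 0.08106667 in⁴.
By symmetry the centroid is at mid-height, ȳ = 6.4 in.
Transfer each piece to the horizontal centroidal axis using Ī + A·d² with d = y − 6.4:
  web: d = 0 in → contributes +52.4288 in⁴
  top flange (beyond web): d = 6 in → contributes +54.80107 in⁴
  bottom flange (beyond web): d = -6 in → contributes +54.80107 in⁴
Total I = 162.0309 in⁴.

Ix ≈ 162.03 in⁴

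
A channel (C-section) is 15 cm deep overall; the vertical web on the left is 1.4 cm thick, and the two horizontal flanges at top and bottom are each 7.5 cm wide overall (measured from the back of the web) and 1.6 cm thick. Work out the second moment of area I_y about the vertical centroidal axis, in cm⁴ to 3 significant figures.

I_y ≈ 206 cm⁴

Decompose the section into non-overlapping parts with the origin at the bottom-left of its bounding rectangle.
Web: 1.4 × 15, A = 21 cm², x = 0.7 cm, Ī = 3.43 cm⁴.
Top flange (beyond web): 6.1 × 1.6, A = 9.76 cm², x = 4.45 cm, Ī = 30.264 cm⁴.
Bottom flange (beyond web): 6.1 × 1.6, A = 9.76 cm², x = 4.45 cm, Ī = 30.264 cm⁴.
Centroid: x̄ = ΣA·x / ΣA = 2.5065 cm.
Transfer each piece to the vertical centroidal axis using Ī + A·d² with d = x − 2.5065:
  web: d = -1.8065 cm → contributes +71.963 cm⁴
  top flange (beyond web): d = 1.9435 cm → contributes +67.129 cm⁴
  bottom flange (beyond web): d = 1.9435 cm → contributes +67.129 cm⁴
Total I = 206.22 cm⁴.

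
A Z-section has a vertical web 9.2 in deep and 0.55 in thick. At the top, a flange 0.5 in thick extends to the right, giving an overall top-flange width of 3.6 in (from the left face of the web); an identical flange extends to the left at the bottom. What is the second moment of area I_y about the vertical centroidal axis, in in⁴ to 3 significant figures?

Decompose the section into non-overlapping parts with the origin at the bottom-left of its bounding rectangle.
Web: 0.55 × 9.2, A = 5.06 in², x = 3.325 in, Ī = 0.12755 in⁴.
Top flange (beyond web): 3.05 × 0.5, A = 1.525 in², x = 5.125 in, Ī = 1.1822 in⁴.
Bottom flange (beyond web): 3.05 × 0.5, A = 1.525 in², x = 1.525 in, Ī = 1.1822 in⁴.
Centroid: x̄ = ΣA·x / ΣA = 3.325 in.
Transfer each piece to the vertical centroidal axis using Ī + A·d² with d = x − 3.325:
  web: d = 0 in → contributes +0.12755 in⁴
  top flange (beyond web): d = 1.8 in → contributes +6.1232 in⁴
  bottom flange (beyond web): d = -1.8 in → contributes +6.1232 in⁴
Total I = 12.374 in⁴.

I_y ≈ 12.4 in⁴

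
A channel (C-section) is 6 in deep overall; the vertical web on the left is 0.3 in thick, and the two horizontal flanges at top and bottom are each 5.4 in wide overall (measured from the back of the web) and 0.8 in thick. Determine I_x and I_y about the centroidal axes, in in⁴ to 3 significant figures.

I_x ≈ 61.0 in⁴, I_y ≈ 28.5 in⁴

Split into non-overlapping primitives; take the origin at the lower-left of the bounding box.
Web: 0.3 × 6, A = 1.8 in², y = 3 in, Ī = 5.4 in⁴.
Top flange (beyond web): 5.1 × 0.8, A = 4.08 in², y = 5.6 in, Ī = 0.2176 in⁴.
Bottom flange (beyond web): 5.1 × 0.8, A = 4.08 in², y = 0.4 in, Ī = 0.2176 in⁴.
By symmetry the centroid is at mid-height, ȳ = 3 in.
Transfer each piece to the centroidal x-axis using Ī + A·d² with d = y − 3:
  web: d = 0 in → contributes +5.4 in⁴
  top flange (beyond web): d = 2.6 in → contributes +27.798 in⁴
  bottom flange (beyond web): d = -2.6 in → contributes +27.798 in⁴
Total I = 60.997 in⁴.
For the y-axis: x̄ = 2.362 in.
Repeating about the centroidal y-axis gives I_y = 28.451 in⁴.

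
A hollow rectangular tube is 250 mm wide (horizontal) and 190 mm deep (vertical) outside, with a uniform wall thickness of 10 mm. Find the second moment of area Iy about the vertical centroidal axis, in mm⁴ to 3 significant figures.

Split into non-overlapping primitives; take the origin at the lower-left of the bounding box.
Outer rectangle: 250 × 190, A = 47 500 mm², x = 125 mm, Ī = 247 395 833 mm⁴.
Inner void (subtracted): 230 × 170, A = 39 100 mm², x = 125 mm, Ī = 172 365 833 mm⁴.
By symmetry the centroid is at mid-width, x̄ = 125 mm.
All pieces are centred on the vertical centroidal axis, so I = ΣĪ (holes subtracted) = 75 030 000 mm⁴.

Iy ≈ 7.50 × 10⁷ mm⁴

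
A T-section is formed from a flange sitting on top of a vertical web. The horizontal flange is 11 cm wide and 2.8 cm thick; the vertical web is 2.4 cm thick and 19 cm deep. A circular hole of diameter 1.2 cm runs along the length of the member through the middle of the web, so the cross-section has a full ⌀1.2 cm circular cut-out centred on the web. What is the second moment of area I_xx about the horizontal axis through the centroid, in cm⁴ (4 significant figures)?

Decompose the section into non-overlapping parts with the origin at the bottom-left of its bounding rectangle.
Flange: 11 × 2.8, A = 30.8 cm², y = 20.4 cm, Ī = 20.1227 cm⁴.
Web: 2.4 × 19, A = 45.6 cm², y = 9.5 cm, Ī = 1371.8 cm⁴.
Hole (subtracted): ⌀1.2, A = 1.13097 cm², y = 9.5 cm, Ī = 0.101788 cm⁴.
Centroid: ȳ = ΣA·y / ΣA = 13.9603 cm.
Transfer each piece to the horizontal axis through the centroid using Ī + A·d² with d = y − 13.9603:
  flange: d = 6.43973 cm → contributes +1297.4 cm⁴
  web: d = -4.46027 cm → contributes +2278.97 cm⁴
  hole: d = -4.46027 cm → contributes −22.6014 cm⁴
Total I = 3553.77 cm⁴.

I_xx ≈ 3554 cm⁴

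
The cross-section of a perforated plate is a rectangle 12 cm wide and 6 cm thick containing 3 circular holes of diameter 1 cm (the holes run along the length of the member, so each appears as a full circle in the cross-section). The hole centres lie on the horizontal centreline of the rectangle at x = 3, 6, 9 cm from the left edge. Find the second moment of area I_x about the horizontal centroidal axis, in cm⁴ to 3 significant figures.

Break the section into simple shapes (no overlaps), measuring from the bottom-left corner of the bounding box.
Plate: 12 × 6, A = 72 cm², y = 3 cm, Ī = 216 cm⁴.
Hole 1 (subtracted): ⌀1, A = 0.7854 cm², y = 3 cm, Ī = 0.049087 cm⁴.
Hole 2 (subtracted): ⌀1, A = 0.7854 cm², y = 3 cm, Ī = 0.049087 cm⁴.
Hole 3 (subtracted): ⌀1, A = 0.7854 cm², y = 3 cm, Ī = 0.049087 cm⁴.
By symmetry the centroid is at mid-height, ȳ = 3 cm.
All pieces are centred on the horizontal centroidal axis, so I = ΣĪ (holes subtracted) = 215.85 cm⁴.

I_x ≈ 216 cm⁴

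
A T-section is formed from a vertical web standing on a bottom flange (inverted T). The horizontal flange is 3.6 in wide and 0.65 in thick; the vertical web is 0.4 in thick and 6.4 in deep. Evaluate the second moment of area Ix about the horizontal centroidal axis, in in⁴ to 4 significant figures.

Decompose the section into non-overlapping parts with the origin at the bottom-left of its bounding rectangle.
Flange: 3.6 × 0.65, A = 2.34 in², y = 0.325 in, Ī = 0.0823875 in⁴.
Web: 0.4 × 6.4, A = 2.56 in², y = 3.85 in, Ī = 8.73813 in⁴.
Centroid: ȳ = ΣA·y / ΣA = 2.16663 in.
Transfer each piece to the horizontal centroidal axis using Ī + A·d² with d = y − 2.16663:
  flange: d = -1.84163 in → contributes +8.01876 in⁴
  web: d = 1.68337 in → contributes +15.9925 in⁴
Total I = 24.0112 in⁴.

Ix ≈ 24.01 in⁴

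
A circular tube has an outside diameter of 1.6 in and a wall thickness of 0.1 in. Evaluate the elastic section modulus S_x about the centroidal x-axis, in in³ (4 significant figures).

S_x ≈ 0.1664 in³

Split into non-overlapping primitives; take the origin at the lower-left of the bounding box.
Outer circle: ⌀1.6, A = 2.01062 in², y = 0.8 in, Ī = 0.321699 in⁴.
Bore (subtracted): ⌀1.4, A = 1.53938 in², y = 0.8 in, Ī = 0.188574 in⁴.
By symmetry the centroid is at mid-height, ȳ = 0.8 in.
All pieces are centred on the centroidal x-axis, so I = ΣĪ (holes subtracted) = 0.133125 in⁴.
Extreme fibre distance c = 0.8 in; S = I/c = 0.166406 in³.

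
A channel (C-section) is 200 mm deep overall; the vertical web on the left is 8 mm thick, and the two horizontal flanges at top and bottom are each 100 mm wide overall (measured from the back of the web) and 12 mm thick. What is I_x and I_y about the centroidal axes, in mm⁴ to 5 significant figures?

I_x ≈ 2.4870 × 10⁷ mm⁴, I_y ≈ 3.8852 × 10⁶ mm⁴

Treat the section as a set of non-overlapping primitives; coordinates are from the bounding-box lower-left.
Web: 8 × 200, A = 1 600 mm², y = 100 mm, Ī = 5 333 333 mm⁴.
Top flange (beyond web): 92 × 12, A = 1 104 mm², y = 194 mm, Ī = 13 248 mm⁴.
Bottom flange (beyond web): 92 × 12, A = 1 104 mm², y = 6 mm, Ī = 13 248 mm⁴.
By symmetry the centroid is at mid-height, ȳ = 100 mm.
Transfer each piece to the centroidal x-axis using Ī + A·d² with d = y − 100:
  web: d = 0 mm → contributes +5 333 333 mm⁴
  top flange (beyond web): d = 94 mm → contributes +9 768 192 mm⁴
  bottom flange (beyond web): d = -94 mm → contributes +9 768 192 mm⁴
Total I = 24 869 717 mm⁴.
For the y-axis: x̄ = 32.9916 mm.
Repeating about the centroidal y-axis gives I_y = 3 885 237 mm⁴.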